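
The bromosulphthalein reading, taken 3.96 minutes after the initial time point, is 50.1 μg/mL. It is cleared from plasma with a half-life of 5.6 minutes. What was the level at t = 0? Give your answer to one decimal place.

81.8 μg/mL

Number of half-lives elapsed: n = 3.96/5.6 ≈ 0.70714.
A₀ = A × 2^n = 50.1 × 2^0.70714 = 50.1 × 1.6326 ≈ 81.792 μg/mL.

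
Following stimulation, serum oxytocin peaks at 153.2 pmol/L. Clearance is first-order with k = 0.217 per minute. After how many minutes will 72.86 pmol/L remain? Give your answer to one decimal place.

t½ = ln 2 / k = 0.69315 / 0.217 ≈ 3.1942 minutes.
Fraction remaining = 72.86/153.2 ≈ 0.47559.
n = log₂(153.2/72.86) = ln(2.1027)/ln 2 ≈ 1.0722 half-lives.
t = n × t½ = 1.0722 × 3.1942 ≈ 3.4249 minutes.

3.4 minutes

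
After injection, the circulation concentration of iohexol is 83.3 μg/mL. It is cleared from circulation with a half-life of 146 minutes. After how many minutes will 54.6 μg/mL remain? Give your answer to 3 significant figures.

89.0 minutes

Fraction remaining = 54.6/83.3 ≈ 0.65546.
n = log₂(83.3/54.6) = ln(1.5256)/ln 2 ≈ 0.60942 half-lives.
t = n × t½ = 0.60942 × 146 ≈ 88.975 minutes.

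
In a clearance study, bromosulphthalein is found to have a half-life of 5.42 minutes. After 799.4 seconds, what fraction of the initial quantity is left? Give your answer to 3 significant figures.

0.182

799.4 seconds = 13.3233 minutes.
n = 13.3233/5.42 ≈ 2.4582 half-lives.
Fraction remaining = (1/2)^2.4582 ≈ 0.18198.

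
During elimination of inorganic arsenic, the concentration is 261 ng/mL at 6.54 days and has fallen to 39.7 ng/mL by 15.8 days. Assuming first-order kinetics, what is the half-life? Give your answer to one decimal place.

Over Δt = 15.8 − 6.54 = 9.26 days, the level fell by a factor of 261/39.7 ≈ 6.5743.
n = log₂(6.5743) ≈ 2.7168 half-lives, so t½ = 9.26/2.7168 ≈ 3.4084 days.

3.4 days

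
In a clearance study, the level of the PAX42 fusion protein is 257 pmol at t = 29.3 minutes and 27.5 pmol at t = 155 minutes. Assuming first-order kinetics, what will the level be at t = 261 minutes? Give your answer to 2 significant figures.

Over Δt = 155 − 29.3 = 125.7 minutes, the level fell by a factor of 257/27.5 ≈ 9.3455.
n = log₂(9.3455) ≈ 3.2243 half-lives, so t½ = 125.7/3.2243 ≈ 38.986 minutes.
From t = 155 to t = 261: 27.5 × (1/2)^((261−155)/38.986) ≈ 4.1768 pmol.

4.2 pmol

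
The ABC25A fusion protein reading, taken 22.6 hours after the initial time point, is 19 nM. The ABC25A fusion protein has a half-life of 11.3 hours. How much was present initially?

76 nM

Number of half-lives elapsed: n = 22.6/11.3 ≈ 2.
A₀ = A × 2^n = 19 × 2^2 = 19 × 4 ≈ 76 nM.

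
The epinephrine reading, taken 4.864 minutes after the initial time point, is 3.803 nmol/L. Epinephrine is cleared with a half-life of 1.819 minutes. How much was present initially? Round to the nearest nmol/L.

Number of half-lives elapsed: n = 4.864/1.819 ≈ 2.674.
A₀ = A × 2^n = 3.803 × 2^2.674 = 3.803 × 6.3819 ≈ 24.271 nmol/L.

24 nmol/L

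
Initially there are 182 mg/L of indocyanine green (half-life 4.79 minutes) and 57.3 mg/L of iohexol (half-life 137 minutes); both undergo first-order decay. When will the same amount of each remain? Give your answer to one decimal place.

8.3 minutes

Set 182·(1/2)^(t/4.79) = 57.3·(1/2)^(t/137).
Taking log₂: log₂(182/57.3) = t·(1/4.79 − 1/137).
log₂(3.1763) = 1.6673; 1/4.79 − 1/137 = 0.20147.
t = 1.6673 / 0.20147 ≈ 8.2759 minutes.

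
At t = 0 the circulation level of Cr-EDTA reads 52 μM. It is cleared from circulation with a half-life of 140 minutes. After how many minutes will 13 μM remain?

13/52 = 1/4, so 2 half-lives have elapsed.
t = 2 × 140 = 280 minutes.

280 minutes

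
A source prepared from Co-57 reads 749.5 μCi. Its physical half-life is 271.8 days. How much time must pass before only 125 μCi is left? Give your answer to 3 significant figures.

702 days

Fraction remaining = 125/749.5 ≈ 0.16678.
n = log₂(749.5/125) = ln(5.996)/ln 2 ≈ 2.584 half-lives.
t = n × t½ = 2.584 × 271.8 ≈ 702.33 days.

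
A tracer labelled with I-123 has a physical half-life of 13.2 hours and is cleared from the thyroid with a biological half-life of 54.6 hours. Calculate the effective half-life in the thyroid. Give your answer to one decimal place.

10.6 hours

1/t_eff = 1/t_phys + 1/t_biol = 1/13.2 + 1/54.6 = 0.094073 per hour.
t_eff = 13.2 × 54.6 / (13.2 + 54.6) ≈ 10.63 hours.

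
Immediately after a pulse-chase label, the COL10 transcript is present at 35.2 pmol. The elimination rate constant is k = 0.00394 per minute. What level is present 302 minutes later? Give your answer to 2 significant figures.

t½ = ln 2 / k = 0.69315 / 0.00394 ≈ 175.93 minutes.
Number of half-lives: n = 302/175.93 ≈ 1.7166.
Remaining = 35.2 × (1/2)^1.7166 = 35.2 × 0.30426 ≈ 10.71 pmol.

11 pmol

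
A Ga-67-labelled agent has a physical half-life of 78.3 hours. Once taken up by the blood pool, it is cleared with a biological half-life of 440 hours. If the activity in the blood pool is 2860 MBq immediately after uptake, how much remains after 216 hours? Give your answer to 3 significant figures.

301 MBq

1/t_eff = 1/t_phys + 1/t_biol = 1/78.3 + 1/440 = 0.015044 per hour.
t_eff = 78.3 × 440 / (78.3 + 440) ≈ 66.471 hours.
Remaining = 2860 × (1/2)^(216/66.471) = 2860 × (1/2)^3.2495 ≈ 300.72 MBq.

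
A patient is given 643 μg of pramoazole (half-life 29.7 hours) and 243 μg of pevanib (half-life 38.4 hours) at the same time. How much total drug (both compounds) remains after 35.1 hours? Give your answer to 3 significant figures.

412 μg

pramoazole: 643 × (1/2)^(35.1/29.7) = 643 × (1/2)^1.1818 ≈ 283.43 μg.
pevanib: 243 × (1/2)^(35.1/38.4) = 243 × (1/2)^0.91406 ≈ 128.96 μg.
Total = 283.43 + 128.96 ≈ 412.39 μg.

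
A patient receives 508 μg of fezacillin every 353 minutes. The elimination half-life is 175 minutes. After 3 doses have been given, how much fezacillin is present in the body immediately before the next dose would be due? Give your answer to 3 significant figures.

The 3 doses were given 1059, 706, 353 minutes ago.
Total = 508·(1/2)^(1059/175) + 508·(1/2)^(706/175) + 508·(1/2)^(353/175)
      = 7.6595 + 31.004 + 125.5 ≈ 164.16 μg.

164 μg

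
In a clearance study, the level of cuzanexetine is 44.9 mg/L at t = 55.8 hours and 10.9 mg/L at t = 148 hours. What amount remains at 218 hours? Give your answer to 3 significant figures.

Over Δt = 148 − 55.8 = 92.2 hours, the level fell by a factor of 44.9/10.9 ≈ 4.1193.
n = log₂(4.1193) ≈ 2.0424 half-lives, so t½ = 92.2/2.0424 ≈ 45.143 hours.
From t = 148 to t = 218: 10.9 × (1/2)^((218−148)/45.143) ≈ 3.7209 mg/L.

3.72 mg/L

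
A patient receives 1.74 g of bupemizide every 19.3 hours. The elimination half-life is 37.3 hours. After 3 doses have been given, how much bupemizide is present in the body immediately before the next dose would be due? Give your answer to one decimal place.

The 3 doses were given 57.9, 38.6, 19.3 hours ago.
Total = 1.74·(1/2)^(57.9/37.3) + 1.74·(1/2)^(38.6/37.3) + 1.74·(1/2)^(19.3/37.3)
      = 0.59329 + 0.84923 + 1.2156 ≈ 2.6581 g.

2.7 g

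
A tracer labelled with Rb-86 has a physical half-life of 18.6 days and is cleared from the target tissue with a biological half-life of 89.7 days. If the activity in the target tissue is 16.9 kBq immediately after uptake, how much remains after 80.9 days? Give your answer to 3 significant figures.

0.444 kBq

1/t_eff = 1/t_phys + 1/t_biol = 1/18.6 + 1/89.7 = 0.064912 per day.
t_eff = 18.6 × 89.7 / (18.6 + 89.7) ≈ 15.406 days.
Remaining = 16.9 × (1/2)^(80.9/15.406) = 16.9 × (1/2)^5.2514 ≈ 0.44368 kBq.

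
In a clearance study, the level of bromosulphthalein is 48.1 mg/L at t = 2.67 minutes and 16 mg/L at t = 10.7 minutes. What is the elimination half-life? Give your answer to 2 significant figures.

5.1 minutes

Over Δt = 10.7 − 2.67 = 8.03 minutes, the level fell by a factor of 48.1/16 ≈ 3.0063.
n = log₂(3.0063) ≈ 1.588 half-lives, so t½ = 8.03/1.588 ≈ 5.0568 minutes.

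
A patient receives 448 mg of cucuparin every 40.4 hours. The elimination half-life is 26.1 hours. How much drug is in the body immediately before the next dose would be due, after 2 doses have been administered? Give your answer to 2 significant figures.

210 mg

The 2 doses were given 80.8, 40.4 hours ago.
Total = 448·(1/2)^(80.8/26.1) + 448·(1/2)^(40.4/26.1)
      = 52.403 + 153.22 ≈ 205.62 mg.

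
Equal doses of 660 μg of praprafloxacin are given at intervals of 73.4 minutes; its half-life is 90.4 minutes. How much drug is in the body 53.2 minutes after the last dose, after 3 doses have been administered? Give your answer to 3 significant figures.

The 3 doses were given 200, 126.6, 53.2 minutes ago.
Total = 660·(1/2)^(200/90.4) + 660·(1/2)^(126.6/90.4) + 660·(1/2)^(53.2/90.4)
      = 142.41 + 250.02 + 438.92 ≈ 831.35 μg.

831 μg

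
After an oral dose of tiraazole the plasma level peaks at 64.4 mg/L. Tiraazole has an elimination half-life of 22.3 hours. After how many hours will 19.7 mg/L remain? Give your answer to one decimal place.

Fraction remaining = 19.7/64.4 ≈ 0.3059.
n = log₂(64.4/19.7) = ln(3.269)/ln 2 ≈ 1.7089 half-lives.
t = n × t½ = 1.7089 × 22.3 ≈ 38.108 hours.

38.1 hours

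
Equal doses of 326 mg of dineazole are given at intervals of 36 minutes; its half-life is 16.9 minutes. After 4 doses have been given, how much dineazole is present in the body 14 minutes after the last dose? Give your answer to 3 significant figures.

The 4 doses were given 122, 86, 50, 14 minutes ago.
Total = 326·(1/2)^(122/16.9) + 326·(1/2)^(86/16.9) + 326·(1/2)^(50/16.9) + 326·(1/2)^(14/16.9)
      = 2.1883 + 9.5796 + 41.937 + 183.59 ≈ 237.29 mg.

237 mg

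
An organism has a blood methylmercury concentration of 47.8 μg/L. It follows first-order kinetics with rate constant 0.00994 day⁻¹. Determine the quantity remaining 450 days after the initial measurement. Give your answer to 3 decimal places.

0.546 μg/L

t½ = ln 2 / λ = 0.69315 / 0.00994 ≈ 69.733 days.
Number of half-lives: n = 450/69.733 ≈ 6.4532.
Remaining = 47.8 × (1/2)^6.4532 = 47.8 × 0.011413 ≈ 0.54554 μg/L.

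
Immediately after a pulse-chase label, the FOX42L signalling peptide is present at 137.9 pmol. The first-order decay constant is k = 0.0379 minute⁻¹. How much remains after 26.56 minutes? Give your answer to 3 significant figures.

50.4 pmol

t½ = ln 2 / k = 0.69315 / 0.0379 ≈ 18.289 minutes.
Number of half-lives: n = 26.56/18.289 ≈ 1.4523.
Remaining = 137.9 × (1/2)^1.4523 = 137.9 × 0.36545 ≈ 50.396 pmol.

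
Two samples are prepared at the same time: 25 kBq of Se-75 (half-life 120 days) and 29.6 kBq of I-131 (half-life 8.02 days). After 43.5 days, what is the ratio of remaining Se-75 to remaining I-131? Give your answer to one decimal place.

28.2

Se-75: 25 × (1/2)^(43.5/120) = 25 × (1/2)^0.3625 ≈ 19.445 kBq.
I-131: 29.6 × (1/2)^(43.5/8.02) = 29.6 × (1/2)^5.4239 ≈ 0.68948 kBq.
Ratio ≈ 19.445 / 0.68948 ≈ 28.203.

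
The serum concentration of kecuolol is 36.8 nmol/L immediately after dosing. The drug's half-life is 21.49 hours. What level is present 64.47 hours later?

Elapsed time is 3 half-lives (64.47/21.49).
Each half-life halves the amount: 36.8 × (1/2)^3 = 36.8/8 = 4.6 nmol/L.

4.6 nmol/L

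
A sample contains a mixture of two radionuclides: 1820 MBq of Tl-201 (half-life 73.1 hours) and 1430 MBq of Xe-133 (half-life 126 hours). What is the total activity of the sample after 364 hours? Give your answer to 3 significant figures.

251 MBq

Tl-201: 1820 × (1/2)^(364/73.1) = 1820 × (1/2)^4.9795 ≈ 57.69 MBq.
Xe-133: 1430 × (1/2)^(364/126) = 1430 × (1/2)^2.8889 ≈ 193.06 MBq.
Total = 57.69 + 193.06 ≈ 250.75 MBq.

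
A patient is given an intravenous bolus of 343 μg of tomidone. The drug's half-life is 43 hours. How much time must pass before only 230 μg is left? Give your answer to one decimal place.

24.8 hours

Fraction remaining = 230/343 ≈ 0.67055.
n = log₂(343/230) = ln(1.4913)/ln 2 ≈ 0.57657 half-lives.
t = n × t½ = 0.57657 × 43 ≈ 24.793 hours.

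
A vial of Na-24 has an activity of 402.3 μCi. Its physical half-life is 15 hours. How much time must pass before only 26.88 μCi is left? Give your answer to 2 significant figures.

59 hours

Fraction remaining = 26.88/402.3 ≈ 0.066816.
n = log₂(402.3/26.88) = ln(14.967)/ln 2 ≈ 3.9037 half-lives.
t = n × t½ = 3.9037 × 15 ≈ 58.555 hours.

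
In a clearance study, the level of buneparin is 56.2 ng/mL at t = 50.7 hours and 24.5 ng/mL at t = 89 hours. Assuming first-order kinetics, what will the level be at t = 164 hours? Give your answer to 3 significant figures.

4.82 ng/mL

Over Δt = 89 − 50.7 = 38.3 hours, the level fell by a factor of 56.2/24.5 ≈ 2.2939.
n = log₂(2.2939) ≈ 1.1978 half-lives, so t½ = 38.3/1.1978 ≈ 31.976 hours.
From t = 89 to t = 164: 24.5 × (1/2)^((164−89)/31.976) ≈ 4.8205 ng/mL.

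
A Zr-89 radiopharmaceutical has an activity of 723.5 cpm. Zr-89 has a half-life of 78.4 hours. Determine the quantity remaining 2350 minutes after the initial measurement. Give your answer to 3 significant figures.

512 cpm

Convert the elapsed time: 2350 minutes = 39.1667 hours.
Number of half-lives: n = 39.1667/78.4 ≈ 0.49957.
Remaining = 723.5 × (1/2)^0.49957 = 723.5 × 0.70732 ≈ 511.74 cpm.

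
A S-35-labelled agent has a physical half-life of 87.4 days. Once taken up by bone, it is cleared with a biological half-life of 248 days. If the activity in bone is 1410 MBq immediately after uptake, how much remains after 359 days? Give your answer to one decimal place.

30.0 MBq

1/t_eff = 1/t_phys + 1/t_biol = 1/87.4 + 1/248 = 0.015474 per day.
t_eff = 87.4 × 248 / (87.4 + 248) ≈ 64.625 days.
Remaining = 1410 × (1/2)^(359/64.625) = 1410 × (1/2)^5.5551 ≈ 29.989 MBq.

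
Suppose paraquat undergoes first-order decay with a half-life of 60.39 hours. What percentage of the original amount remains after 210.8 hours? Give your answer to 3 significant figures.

n = 210.8/60.39 ≈ 3.4906 half-lives.
Fraction remaining = (1/2)^3.4906 ≈ 0.088963, i.e. 8.8963%.

8.90%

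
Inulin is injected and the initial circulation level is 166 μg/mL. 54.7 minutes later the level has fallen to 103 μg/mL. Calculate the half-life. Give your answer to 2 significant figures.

79 minutes

A/A₀ = 103/166 ≈ 0.62048.
n = log₂(1.6117) ≈ 0.68854 half-lives elapsed in 54.7 minutes.
t½ = 54.7/0.68854 ≈ 79.444 minutes.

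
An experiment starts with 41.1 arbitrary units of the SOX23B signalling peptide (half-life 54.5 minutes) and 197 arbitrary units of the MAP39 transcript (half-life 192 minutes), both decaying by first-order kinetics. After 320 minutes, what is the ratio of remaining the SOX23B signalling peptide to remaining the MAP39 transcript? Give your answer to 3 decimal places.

SOX23B signalling peptide: 41.1 × (1/2)^(320/54.5) = 41.1 × (1/2)^5.8716 ≈ 0.70198 arbitrary units.
MAP39 transcript: 197 × (1/2)^(320/192) = 197 × (1/2)^1.6667 ≈ 62.051 arbitrary units.
Ratio ≈ 0.70198 / 62.051 ≈ 0.011313.

0.011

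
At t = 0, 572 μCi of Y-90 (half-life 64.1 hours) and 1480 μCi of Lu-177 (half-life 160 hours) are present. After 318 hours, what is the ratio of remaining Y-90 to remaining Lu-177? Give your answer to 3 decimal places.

Y-90: 572 × (1/2)^(318/64.1) = 572 × (1/2)^4.961 ≈ 18.365 μCi.
Lu-177: 1480 × (1/2)^(318/160) = 1480 × (1/2)^1.9875 ≈ 373.22 μCi.
Ratio ≈ 18.365 / 373.22 ≈ 0.049206.

0.049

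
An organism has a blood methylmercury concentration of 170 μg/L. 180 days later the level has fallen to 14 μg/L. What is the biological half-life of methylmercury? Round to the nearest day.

A/A₀ = 14/170 ≈ 0.082353.
n = log₂(12.143) ≈ 3.602 half-lives elapsed in 180 days.
t½ = 180/3.602 ≈ 49.972 days.

50 days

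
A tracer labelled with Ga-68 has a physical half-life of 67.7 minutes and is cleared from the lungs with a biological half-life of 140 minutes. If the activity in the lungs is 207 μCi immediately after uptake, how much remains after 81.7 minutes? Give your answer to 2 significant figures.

60 μCi

1/t_eff = 1/t_phys + 1/t_biol = 1/67.7 + 1/140 = 0.021914 per minute.
t_eff = 67.7 × 140 / (67.7 + 140) ≈ 45.633 minutes.
Remaining = 207 × (1/2)^(81.7/45.633) = 207 × (1/2)^1.7904 ≈ 59.843 μCi.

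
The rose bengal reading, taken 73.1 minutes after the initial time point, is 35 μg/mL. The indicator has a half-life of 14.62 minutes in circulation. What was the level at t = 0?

1120 μg/mL

Number of half-lives elapsed: n = 73.1/14.62 ≈ 5.
A₀ = A × 2^n = 35 × 2^5 = 35 × 32 ≈ 1120 μg/mL.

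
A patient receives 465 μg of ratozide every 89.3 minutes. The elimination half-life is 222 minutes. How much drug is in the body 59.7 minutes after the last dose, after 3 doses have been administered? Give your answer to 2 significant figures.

900 μg

The 3 doses were given 238.3, 149, 59.7 minutes ago.
Total = 465·(1/2)^(238.3/222) + 465·(1/2)^(149/222) + 465·(1/2)^(59.7/222)
      = 220.96 + 292.02 + 385.92 ≈ 898.9 μg.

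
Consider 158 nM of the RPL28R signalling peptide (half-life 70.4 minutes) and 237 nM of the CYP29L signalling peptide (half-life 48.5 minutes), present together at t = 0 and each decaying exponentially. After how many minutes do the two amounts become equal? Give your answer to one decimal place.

Set 158·(1/2)^(t/70.4) = 237·(1/2)^(t/48.5).
Taking log₂: log₂(158/237) = t·(1/70.4 − 1/48.5).
log₂(0.66667) = -0.58496; 1/70.4 − 1/48.5 = -0.006414.
t = -0.58496 / -0.006414 ≈ 91.201 minutes.

91.2 minutes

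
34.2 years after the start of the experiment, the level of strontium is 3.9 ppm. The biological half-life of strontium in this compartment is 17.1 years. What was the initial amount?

Number of half-lives elapsed: n = 34.2/17.1 ≈ 2.
A₀ = A × 2^n = 3.9 × 2^2 = 3.9 × 4 ≈ 15.6 ppm.

15.6 ppm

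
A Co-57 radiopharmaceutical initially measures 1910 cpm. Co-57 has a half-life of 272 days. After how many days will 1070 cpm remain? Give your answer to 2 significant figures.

Fraction remaining = 1070/1910 ≈ 0.56021.
n = log₂(1910/1070) = ln(1.785)/ln 2 ≈ 0.83596 half-lives.
t = n × t½ = 0.83596 × 272 ≈ 227.38 days.

230 days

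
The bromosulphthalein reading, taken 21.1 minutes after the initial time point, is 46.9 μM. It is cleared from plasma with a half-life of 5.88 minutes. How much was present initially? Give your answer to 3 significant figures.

564 μM

Number of half-lives elapsed: n = 21.1/5.88 ≈ 3.5884.
A₀ = A × 2^n = 46.9 × 2^3.5884 = 46.9 × 12.029 ≈ 564.16 μM.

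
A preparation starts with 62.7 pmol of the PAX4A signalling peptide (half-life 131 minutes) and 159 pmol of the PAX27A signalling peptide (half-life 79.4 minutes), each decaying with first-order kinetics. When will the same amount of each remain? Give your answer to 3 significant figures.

Set 62.7·(1/2)^(t/131) = 159·(1/2)^(t/79.4).
Taking log₂: log₂(62.7/159) = t·(1/131 − 1/79.4).
log₂(0.39434) = -1.3425; 1/131 − 1/79.4 = -0.0049609.
t = -1.3425 / -0.0049609 ≈ 270.62 minutes.

271 minutes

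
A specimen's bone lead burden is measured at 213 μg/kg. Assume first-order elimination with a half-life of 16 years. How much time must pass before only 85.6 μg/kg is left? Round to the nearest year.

Fraction remaining = 85.6/213 ≈ 0.40188.
n = log₂(213/85.6) = ln(2.4883)/ln 2 ≈ 1.3152 half-lives.
t = n × t½ = 1.3152 × 16 ≈ 21.043 years.

21 years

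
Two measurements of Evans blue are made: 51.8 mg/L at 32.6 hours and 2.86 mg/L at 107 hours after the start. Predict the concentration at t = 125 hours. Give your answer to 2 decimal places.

1.42 mg/L

Over Δt = 107 − 32.6 = 74.4 hours, the level fell by a factor of 51.8/2.86 ≈ 18.112.
n = log₂(18.112) ≈ 4.1789 half-lives, so t½ = 74.4/4.1789 ≈ 17.804 hours.
From t = 107 to t = 125: 2.86 × (1/2)^((125−107)/17.804) ≈ 1.4191 mg/L.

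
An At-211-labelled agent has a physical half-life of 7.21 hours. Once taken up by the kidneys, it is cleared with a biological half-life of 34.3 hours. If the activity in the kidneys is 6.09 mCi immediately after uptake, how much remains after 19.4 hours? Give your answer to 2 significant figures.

0.64 mCi

1/t_eff = 1/t_phys + 1/t_biol = 1/7.21 + 1/34.3 = 0.16785 per hour.
t_eff = 7.21 × 34.3 / (7.21 + 34.3) ≈ 5.9577 hours.
Remaining = 6.09 × (1/2)^(19.4/5.9577) = 6.09 × (1/2)^3.2563 ≈ 0.63734 mCi.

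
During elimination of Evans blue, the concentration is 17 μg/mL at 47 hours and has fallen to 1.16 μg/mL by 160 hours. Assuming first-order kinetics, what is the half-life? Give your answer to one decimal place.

Over Δt = 160 − 47 = 113 hours, the level fell by a factor of 17/1.16 ≈ 14.655.
n = log₂(14.655) ≈ 3.8733 half-lives, so t½ = 113/3.8733 ≈ 29.174 hours.

29.2 hours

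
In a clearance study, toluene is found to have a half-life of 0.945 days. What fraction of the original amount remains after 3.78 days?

0.0625

n = 3.78/0.945 ≈ 4 half-lives.
Fraction remaining = (1/2)^4 ≈ 0.0625.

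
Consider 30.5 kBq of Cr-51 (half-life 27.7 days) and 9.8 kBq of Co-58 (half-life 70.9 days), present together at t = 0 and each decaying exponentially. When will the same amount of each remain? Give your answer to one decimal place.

74.5 days

Set 30.5·(1/2)^(t/27.7) = 9.8·(1/2)^(t/70.9).
Taking log₂: log₂(30.5/9.8) = t·(1/27.7 − 1/70.9).
log₂(3.1122) = 1.638; 1/27.7 − 1/70.9 = 0.021997.
t = 1.638 / 0.021997 ≈ 74.464 days.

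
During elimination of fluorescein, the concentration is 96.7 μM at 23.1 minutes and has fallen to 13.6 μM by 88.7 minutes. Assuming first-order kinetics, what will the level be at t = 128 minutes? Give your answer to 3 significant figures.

4.20 μM

Over Δt = 88.7 − 23.1 = 65.6 minutes, the level fell by a factor of 96.7/13.6 ≈ 7.1103.
n = log₂(7.1103) ≈ 2.8299 half-lives, so t½ = 65.6/2.8299 ≈ 23.181 minutes.
From t = 88.7 to t = 128: 13.6 × (1/2)^((128−88.7)/23.181) ≈ 4.1994 μM.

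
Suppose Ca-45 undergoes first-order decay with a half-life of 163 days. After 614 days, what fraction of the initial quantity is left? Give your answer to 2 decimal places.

0.07

n = 614/163 ≈ 3.7669 half-lives.
Fraction remaining = (1/2)^3.7669 ≈ 0.073461.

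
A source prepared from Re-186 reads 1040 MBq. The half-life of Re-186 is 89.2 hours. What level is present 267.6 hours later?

130 MBq

Elapsed time is 3 half-lives (267.6/89.2).
Each half-life halves the amount: 1040 × (1/2)^3 = 1040/8 = 130 MBq.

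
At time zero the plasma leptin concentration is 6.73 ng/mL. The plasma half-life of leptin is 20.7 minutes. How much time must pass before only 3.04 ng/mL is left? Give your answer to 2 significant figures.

Fraction remaining = 3.04/6.73 ≈ 0.45171.
n = log₂(6.73/3.04) = ln(2.2138)/ln 2 ≈ 1.1465 half-lives.
t = n × t½ = 1.1465 × 20.7 ≈ 23.733 minutes.

24 minutes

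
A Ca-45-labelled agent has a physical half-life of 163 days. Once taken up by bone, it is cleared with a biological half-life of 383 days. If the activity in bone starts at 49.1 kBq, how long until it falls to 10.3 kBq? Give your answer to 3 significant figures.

1/t_eff = 1/t_phys + 1/t_biol = 1/163 + 1/383 = 0.0087459 per day.
t_eff = 163 × 383 / (163 + 383) ≈ 114.34 days.
n = log₂(49.1/10.3) ≈ 2.2531; t = 2.2531 × 114.34 ≈ 257.61 days.

258 days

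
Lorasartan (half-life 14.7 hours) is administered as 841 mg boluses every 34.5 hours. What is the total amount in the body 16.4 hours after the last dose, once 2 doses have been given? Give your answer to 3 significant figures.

464 mg

The 2 doses were given 50.9, 16.4 hours ago.
Total = 841·(1/2)^(50.9/14.7) + 841·(1/2)^(16.4/14.7)
      = 76.288 + 388.11 ≈ 464.4 mg.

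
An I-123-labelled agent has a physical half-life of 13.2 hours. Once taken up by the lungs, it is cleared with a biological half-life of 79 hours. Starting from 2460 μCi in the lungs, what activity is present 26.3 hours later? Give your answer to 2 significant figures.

490 μCi

1/t_eff = 1/t_phys + 1/t_biol = 1/13.2 + 1/79 = 0.088416 per hour.
t_eff = 13.2 × 79 / (13.2 + 79) ≈ 11.31 hours.
Remaining = 2460 × (1/2)^(26.3/11.31) = 2460 × (1/2)^2.3253 ≈ 490.84 μCi.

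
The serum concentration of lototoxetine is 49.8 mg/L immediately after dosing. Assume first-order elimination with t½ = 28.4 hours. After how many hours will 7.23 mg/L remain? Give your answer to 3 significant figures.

Fraction remaining = 7.23/49.8 ≈ 0.14518.
n = log₂(49.8/7.23) = ln(6.888)/ln 2 ≈ 2.7841 half-lives.
t = n × t½ = 2.7841 × 28.4 ≈ 79.068 hours.

79.1 hours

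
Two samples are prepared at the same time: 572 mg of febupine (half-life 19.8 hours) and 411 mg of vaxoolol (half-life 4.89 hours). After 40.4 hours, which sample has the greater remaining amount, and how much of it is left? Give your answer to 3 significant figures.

febupine, 139 mg

febupine: 572 × (1/2)^2.0404 ≈ 139.05 mg.
vaxoolol: 411 × (1/2)^8.2618 ≈ 1.3391 mg.
Febupine has more remaining, at ≈ 139.05 mg.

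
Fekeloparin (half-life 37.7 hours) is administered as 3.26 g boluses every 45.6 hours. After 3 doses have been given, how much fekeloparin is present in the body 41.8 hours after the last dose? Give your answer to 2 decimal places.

2.45 g

The 3 doses were given 133, 87.4, 41.8 hours ago.
Total = 3.26·(1/2)^(133/37.7) + 3.26·(1/2)^(87.4/37.7) + 3.26·(1/2)^(41.8/37.7)
      = 0.28264 + 0.65364 + 1.5116 ≈ 2.4479 g.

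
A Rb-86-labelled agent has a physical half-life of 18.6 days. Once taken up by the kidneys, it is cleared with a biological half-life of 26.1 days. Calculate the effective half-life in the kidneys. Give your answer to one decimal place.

10.9 days

1/t_eff = 1/t_phys + 1/t_biol = 1/18.6 + 1/26.1 = 0.092078 per day.
t_eff = 18.6 × 26.1 / (18.6 + 26.1) ≈ 10.86 days.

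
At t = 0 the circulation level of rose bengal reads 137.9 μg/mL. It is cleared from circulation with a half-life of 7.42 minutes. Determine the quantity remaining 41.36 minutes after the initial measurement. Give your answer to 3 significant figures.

2.89 μg/mL

Number of half-lives: n = 41.36/7.42 ≈ 5.5741.
Remaining = 137.9 × (1/2)^5.5741 = 137.9 × 0.02099 ≈ 2.8946 μg/mL.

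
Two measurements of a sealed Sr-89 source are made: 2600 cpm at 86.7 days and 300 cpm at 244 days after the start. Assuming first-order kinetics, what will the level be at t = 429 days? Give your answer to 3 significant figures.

23.7 cpm

Over Δt = 244 − 86.7 = 157.3 days, the level fell by a factor of 2600/300 ≈ 8.6667.
n = log₂(8.6667) ≈ 3.1155 half-lives, so t½ = 157.3/3.1155 ≈ 50.49 days.
From t = 244 to t = 429: 300 × (1/2)^((429−244)/50.49) ≈ 23.666 cpm.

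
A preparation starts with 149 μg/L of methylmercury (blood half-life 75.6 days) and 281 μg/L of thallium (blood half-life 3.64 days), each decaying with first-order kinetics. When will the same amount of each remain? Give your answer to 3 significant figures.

3.50 days

Set 149·(1/2)^(t/75.6) = 281·(1/2)^(t/3.64).
Taking log₂: log₂(149/281) = t·(1/75.6 − 1/3.64).
log₂(0.53025) = -0.91526; 1/75.6 − 1/3.64 = -0.2615.
t = -0.91526 / -0.2615 ≈ 3.5001 days.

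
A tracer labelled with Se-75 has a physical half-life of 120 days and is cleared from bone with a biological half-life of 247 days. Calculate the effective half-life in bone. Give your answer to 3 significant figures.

1/t_eff = 1/t_phys + 1/t_biol = 1/120 + 1/247 = 0.012382 per day.
t_eff = 120 × 247 / (120 + 247) ≈ 80.763 days.

80.8 days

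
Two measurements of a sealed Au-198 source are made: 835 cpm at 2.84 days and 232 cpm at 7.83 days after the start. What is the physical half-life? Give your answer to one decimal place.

2.7 days

Over Δt = 7.83 − 2.84 = 4.99 days, the level fell by a factor of 835/232 ≈ 3.5991.
n = log₂(3.5991) ≈ 1.8477 half-lives, so t½ = 4.99/1.8477 ≈ 2.7007 days.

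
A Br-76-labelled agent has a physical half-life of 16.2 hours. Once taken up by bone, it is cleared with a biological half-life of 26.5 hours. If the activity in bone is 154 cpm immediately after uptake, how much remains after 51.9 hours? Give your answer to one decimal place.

4.3 cpm

1/t_eff = 1/t_phys + 1/t_biol = 1/16.2 + 1/26.5 = 0.099464 per hour.
t_eff = 16.2 × 26.5 / (16.2 + 26.5) ≈ 10.054 hours.
Remaining = 154 × (1/2)^(51.9/10.054) = 154 × (1/2)^5.1622 ≈ 4.3008 cpm.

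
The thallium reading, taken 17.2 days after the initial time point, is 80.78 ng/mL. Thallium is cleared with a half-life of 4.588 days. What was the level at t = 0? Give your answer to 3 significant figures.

1090 ng/mL

Number of half-lives elapsed: n = 17.2/4.588 ≈ 3.7489.
A₀ = A × 2^n = 80.78 × 2^3.7489 = 80.78 × 13.444 ≈ 1086 ng/mL.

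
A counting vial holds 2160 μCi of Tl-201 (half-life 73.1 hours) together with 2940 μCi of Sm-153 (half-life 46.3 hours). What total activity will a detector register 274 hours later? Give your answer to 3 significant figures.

209 μCi

Tl-201: 2160 × (1/2)^(274/73.1) = 2160 × (1/2)^3.7483 ≈ 160.73 μCi.
Sm-153: 2940 × (1/2)^(274/46.3) = 2940 × (1/2)^5.9179 ≈ 48.627 μCi.
Total = 160.73 + 48.627 ≈ 209.36 μCi.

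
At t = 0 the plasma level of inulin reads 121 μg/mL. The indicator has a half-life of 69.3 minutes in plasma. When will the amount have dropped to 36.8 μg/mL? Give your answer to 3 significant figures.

Fraction remaining = 36.8/121 ≈ 0.30413.
n = log₂(121/36.8) = ln(3.288)/ln 2 ≈ 1.7172 half-lives.
t = n × t½ = 1.7172 × 69.3 ≈ 119 minutes.

119 minutes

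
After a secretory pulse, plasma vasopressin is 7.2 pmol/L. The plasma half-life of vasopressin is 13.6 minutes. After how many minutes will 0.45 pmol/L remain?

54.4 minutes

0.45/7.2 = 1/16, so 4 half-lives have elapsed.
t = 4 × 13.6 = 54.4 minutes.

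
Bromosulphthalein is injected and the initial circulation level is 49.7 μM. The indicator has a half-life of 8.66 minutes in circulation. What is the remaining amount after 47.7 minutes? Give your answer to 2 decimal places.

1.09 μM

Number of half-lives: n = 47.7/8.66 ≈ 5.5081.
Remaining = 49.7 × (1/2)^5.5081 = 49.7 × 0.021974 ≈ 1.0921 μM.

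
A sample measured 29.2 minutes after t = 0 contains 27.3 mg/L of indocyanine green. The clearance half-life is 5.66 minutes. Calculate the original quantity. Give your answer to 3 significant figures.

Number of half-lives elapsed: n = 29.2/5.66 ≈ 5.159.
A₀ = A × 2^n = 27.3 × 2^5.159 = 27.3 × 35.729 ≈ 975.39 mg/L.

975 mg/L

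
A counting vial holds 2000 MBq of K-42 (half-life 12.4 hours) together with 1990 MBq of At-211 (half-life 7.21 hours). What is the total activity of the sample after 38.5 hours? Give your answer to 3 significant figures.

K-42: 2000 × (1/2)^(38.5/12.4) = 2000 × (1/2)^3.1048 ≈ 232.48 MBq.
At-211: 1990 × (1/2)^(38.5/7.21) = 1990 × (1/2)^5.3398 ≈ 49.137 MBq.
Total = 232.48 + 49.137 ≈ 281.61 MBq.

282 MBq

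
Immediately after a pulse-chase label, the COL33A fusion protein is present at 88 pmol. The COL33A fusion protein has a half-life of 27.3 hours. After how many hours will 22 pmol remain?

54.6 hours

22/88 = 1/4, so 2 half-lives have elapsed.
t = 2 × 27.3 = 54.6 hours.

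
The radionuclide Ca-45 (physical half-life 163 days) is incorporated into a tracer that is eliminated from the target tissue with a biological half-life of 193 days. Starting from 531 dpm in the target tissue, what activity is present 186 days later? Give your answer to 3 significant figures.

123 dpm

1/t_eff = 1/t_phys + 1/t_biol = 1/163 + 1/193 = 0.011316 per day.
t_eff = 163 × 193 / (163 + 193) ≈ 88.368 days.
Remaining = 531 × (1/2)^(186/88.368) = 531 × (1/2)^2.1048 ≈ 123.45 dpm.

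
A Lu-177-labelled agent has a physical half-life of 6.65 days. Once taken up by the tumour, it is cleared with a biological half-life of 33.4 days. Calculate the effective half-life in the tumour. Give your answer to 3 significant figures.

1/t_eff = 1/t_phys + 1/t_biol = 1/6.65 + 1/33.4 = 0.18032 per day.
t_eff = 6.65 × 33.4 / (6.65 + 33.4) ≈ 5.5458 days.

5.55 days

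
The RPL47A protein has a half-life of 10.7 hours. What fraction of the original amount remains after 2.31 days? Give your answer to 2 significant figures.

2.31 days = 55.44 hours.
n = 55.44/10.7 ≈ 5.1813 half-lives.
Fraction remaining = (1/2)^5.1813 ≈ 0.027559.

0.028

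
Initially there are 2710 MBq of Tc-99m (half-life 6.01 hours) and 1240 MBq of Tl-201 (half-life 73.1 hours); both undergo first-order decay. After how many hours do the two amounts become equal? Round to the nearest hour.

7 hours

Set 2710·(1/2)^(t/6.01) = 1240·(1/2)^(t/73.1).
Taking log₂: log₂(2710/1240) = t·(1/6.01 − 1/73.1).
log₂(2.1855) = 1.128; 1/6.01 − 1/73.1 = 0.15271.
t = 1.128 / 0.15271 ≈ 7.3863 hours.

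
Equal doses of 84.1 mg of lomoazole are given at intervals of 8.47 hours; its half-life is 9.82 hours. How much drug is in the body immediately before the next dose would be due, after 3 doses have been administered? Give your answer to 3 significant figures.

The 3 doses were given 25.41, 16.94, 8.47 hours ago.
Total = 84.1·(1/2)^(25.41/9.82) + 84.1·(1/2)^(16.94/9.82) + 84.1·(1/2)^(8.47/9.82)
      = 13.991 + 25.439 + 46.254 ≈ 85.685 mg.

85.7 mg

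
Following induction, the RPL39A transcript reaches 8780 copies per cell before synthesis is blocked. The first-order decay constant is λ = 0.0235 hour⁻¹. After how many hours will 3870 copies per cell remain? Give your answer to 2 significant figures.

t½ = ln 2 / λ = 0.69315 / 0.0235 ≈ 29.496 hours.
Fraction remaining = 3870/8780 ≈ 0.44077.
n = log₂(8780/3870) = ln(2.2687)/ln 2 ≈ 1.1819 half-lives.
t = n × t½ = 1.1819 × 29.496 ≈ 34.861 hours.

35 hours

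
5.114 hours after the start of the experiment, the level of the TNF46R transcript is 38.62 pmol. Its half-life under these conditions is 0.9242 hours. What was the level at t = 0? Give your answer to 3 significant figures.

Number of half-lives elapsed: n = 5.114/0.9242 ≈ 5.5334.
A₀ = A × 2^n = 38.62 × 2^5.5334 = 38.62 × 46.316 ≈ 1788.7 pmol.

1790 pmol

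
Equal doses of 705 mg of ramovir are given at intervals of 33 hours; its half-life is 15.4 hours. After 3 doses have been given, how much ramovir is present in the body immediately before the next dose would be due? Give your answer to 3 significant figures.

The 3 doses were given 99, 66, 33 hours ago.
Total = 705·(1/2)^(99/15.4) + 705·(1/2)^(66/15.4) + 705·(1/2)^(33/15.4)
      = 8.1846 + 36.146 + 159.63 ≈ 203.96 mg.

204 mg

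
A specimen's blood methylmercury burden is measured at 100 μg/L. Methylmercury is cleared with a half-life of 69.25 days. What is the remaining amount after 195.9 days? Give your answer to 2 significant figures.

14 μg/L

Number of half-lives: n = 195.9/69.25 ≈ 2.8289.
Remaining = 100 × (1/2)^2.8289 = 100 × 0.14074 ≈ 14.074 μg/L.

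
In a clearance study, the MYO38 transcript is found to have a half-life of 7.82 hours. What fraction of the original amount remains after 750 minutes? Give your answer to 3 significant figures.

750 minutes = 12.5 hours.
n = 12.5/7.82 ≈ 1.5985 half-lives.
Fraction remaining = (1/2)^1.5985 ≈ 0.33023.

0.330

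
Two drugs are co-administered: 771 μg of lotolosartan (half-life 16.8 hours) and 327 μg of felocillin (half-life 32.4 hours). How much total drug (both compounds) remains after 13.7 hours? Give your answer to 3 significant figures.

lotolosartan: 771 × (1/2)^(13.7/16.8) = 771 × (1/2)^0.81548 ≈ 438.1 μg.
felocillin: 327 × (1/2)^(13.7/32.4) = 327 × (1/2)^0.42284 ≈ 243.93 μg.
Total = 438.1 + 243.93 ≈ 682.03 μg.

682 μg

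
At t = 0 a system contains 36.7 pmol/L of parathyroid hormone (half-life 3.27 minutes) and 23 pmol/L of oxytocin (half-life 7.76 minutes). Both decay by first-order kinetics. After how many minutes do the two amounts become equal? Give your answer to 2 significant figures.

3.8 minutes

Set 36.7·(1/2)^(t/3.27) = 23·(1/2)^(t/7.76).
Taking log₂: log₂(36.7/23) = t·(1/3.27 − 1/7.76).
log₂(1.5957) = 0.67415; 1/3.27 − 1/7.76 = 0.17694.
t = 0.67415 / 0.17694 ≈ 3.8099 minutes.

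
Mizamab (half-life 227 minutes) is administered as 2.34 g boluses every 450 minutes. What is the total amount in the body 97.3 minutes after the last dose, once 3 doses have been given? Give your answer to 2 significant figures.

The 3 doses were given 997.3, 547.3, 97.3 minutes ago.
Total = 2.34·(1/2)^(997.3/227) + 2.34·(1/2)^(547.3/227) + 2.34·(1/2)^(97.3/227)
      = 0.11135 + 0.43998 + 1.7385 ≈ 2.2899 g.

2.3 g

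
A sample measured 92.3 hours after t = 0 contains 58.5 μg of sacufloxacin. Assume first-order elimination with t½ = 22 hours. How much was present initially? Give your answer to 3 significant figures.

1070 μg

Number of half-lives elapsed: n = 92.3/22 ≈ 4.1955.
A₀ = A × 2^n = 58.5 × 2^4.1955 = 58.5 × 18.321 ≈ 1071.8 μg.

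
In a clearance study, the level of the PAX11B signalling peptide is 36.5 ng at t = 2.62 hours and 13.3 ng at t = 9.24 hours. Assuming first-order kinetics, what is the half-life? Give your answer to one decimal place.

4.5 hours

Over Δt = 9.24 − 2.62 = 6.62 hours, the level fell by a factor of 36.5/13.3 ≈ 2.7444.
n = log₂(2.7444) ≈ 1.4565 half-lives, so t½ = 6.62/1.4565 ≈ 4.5452 hours.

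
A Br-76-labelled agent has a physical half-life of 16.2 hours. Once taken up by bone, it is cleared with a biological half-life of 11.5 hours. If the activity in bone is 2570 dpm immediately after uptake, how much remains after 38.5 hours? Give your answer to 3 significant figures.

1/t_eff = 1/t_phys + 1/t_biol = 1/16.2 + 1/11.5 = 0.14868 per hour.
t_eff = 16.2 × 11.5 / (16.2 + 11.5) ≈ 6.7256 hours.
Remaining = 2570 × (1/2)^(38.5/6.7256) = 2570 × (1/2)^5.7244 ≈ 48.61 dpm.

48.6 dpm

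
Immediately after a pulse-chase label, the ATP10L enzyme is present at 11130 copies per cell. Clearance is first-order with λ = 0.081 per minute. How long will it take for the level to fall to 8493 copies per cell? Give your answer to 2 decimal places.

t½ = ln 2 / λ = 0.69315 / 0.081 ≈ 8.5574 minutes.
Fraction remaining = 8493/11130 ≈ 0.76307.
n = log₂(11130/8493) = ln(1.3105)/ln 2 ≈ 0.39011 half-lives.
t = n × t½ = 0.39011 × 8.5574 ≈ 3.3383 minutes.

3.34 minutes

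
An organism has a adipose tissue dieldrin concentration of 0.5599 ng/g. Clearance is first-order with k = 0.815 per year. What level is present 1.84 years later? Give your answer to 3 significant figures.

0.125 ng/g

t½ = ln 2 / k = 0.69315 / 0.815 ≈ 0.85049 years.
Number of half-lives: n = 1.84/0.85049 ≈ 2.1635.
Remaining = 0.5599 × (1/2)^2.1635 = 0.5599 × 0.22322 ≈ 0.12498 ng/g.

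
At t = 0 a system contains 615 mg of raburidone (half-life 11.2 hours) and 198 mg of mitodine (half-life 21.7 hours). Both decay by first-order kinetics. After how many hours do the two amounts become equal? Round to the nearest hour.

Set 615·(1/2)^(t/11.2) = 198·(1/2)^(t/21.7).
Taking log₂: log₂(615/198) = t·(1/11.2 − 1/21.7).
log₂(3.1061) = 1.6351; 1/11.2 − 1/21.7 = 0.043203.
t = 1.6351 / 0.043203 ≈ 37.847 hours.

38 hours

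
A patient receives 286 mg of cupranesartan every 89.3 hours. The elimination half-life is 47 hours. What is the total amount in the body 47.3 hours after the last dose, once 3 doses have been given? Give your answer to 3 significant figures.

191 mg

The 3 doses were given 225.9, 136.6, 47.3 hours ago.
Total = 286·(1/2)^(225.9/47) + 286·(1/2)^(136.6/47) + 286·(1/2)^(47.3/47)
      = 10.221 + 38.147 + 142.37 ≈ 190.74 mg.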